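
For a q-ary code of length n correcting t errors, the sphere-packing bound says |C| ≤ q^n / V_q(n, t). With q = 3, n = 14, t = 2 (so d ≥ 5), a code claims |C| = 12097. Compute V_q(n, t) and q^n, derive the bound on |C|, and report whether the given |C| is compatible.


V_q(n, t) = 393, q^n = 4782969, Hamming bound = 12170, |C| = 12097 ≤ bound (satisfied).

Step 1: Compute V_q(n, t) = Σ_{j=0}^2 C(n, j) (q−1)^j.
  j = 0: C(14,0)·(2)^0 = 1·1 = 1.
  j = 1: C(14,1)·(2)^1 = 14·2 = 28.
  j = 2: C(14,2)·(2)^2 = 91·4 = 364.
  V_q(n, t) = 1 + 28 + 364 = 393.
Step 2: q^n = 3^14 = 4782969.
Step 3: Hamming bound ⌊q^n / V_q(n,t)⌋ = ⌊4782969/393⌋ = 12170.
Step 4: Compare |C| = 12097 to 12170: satisfied.
The claimed |C| lies below the Hamming bound.


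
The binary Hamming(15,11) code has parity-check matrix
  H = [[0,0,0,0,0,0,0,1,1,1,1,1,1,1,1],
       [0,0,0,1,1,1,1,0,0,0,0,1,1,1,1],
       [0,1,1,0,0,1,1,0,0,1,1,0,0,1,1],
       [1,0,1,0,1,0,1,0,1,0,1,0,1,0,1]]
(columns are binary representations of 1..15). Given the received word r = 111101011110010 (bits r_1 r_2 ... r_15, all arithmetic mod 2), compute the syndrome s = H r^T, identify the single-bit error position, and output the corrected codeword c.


s = (1, 1, 0, 0)^T, error position = 12, corrected codeword c = 111101011111010

Compute s = H r^T mod 2 one row at a time:
  s_1 = 1 + 1 + 1 + 1 + 0 + 0 + 1 + 0 = 5 ≡ 1 (mod 2).
  s_2 = 1 + 0 + 1 + 0 + 0 + 0 + 1 + 0 = 3 ≡ 1 (mod 2).
  s_3 = 1 + 1 + 1 + 0 + 1 + 1 + 1 + 0 = 6 ≡ 0 (mod 2).
  s_4 = 1 + 1 + 0 + 0 + 1 + 1 + 0 + 0 = 4 ≡ 0 (mod 2).
s = (1, 1, 0, 0)^T — this equals column 12 of H (binary 1100), so error is at position 12.
Correct: flip bit 12 of r = 111101011110010 to get c = 111101011111010.


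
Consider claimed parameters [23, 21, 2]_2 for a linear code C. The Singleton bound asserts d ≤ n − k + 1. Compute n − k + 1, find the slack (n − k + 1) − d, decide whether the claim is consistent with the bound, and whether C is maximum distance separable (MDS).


Singleton RHS = n − k + 1 = 3, slack = 1, bound satisfied, not MDS.

Singleton bound: d ≤ n − k + 1.
Here n = 23, k = 21, so n − k + 1 = 3.
Given d = 2, check d ≤ 3: YES.
Slack = (n − k + 1) − d = 1.
The code is NOT MDS (slack = 1 > 0).
Description: the claimed parameters are [23, 21, 2]_2; such a code would be non-MDS.


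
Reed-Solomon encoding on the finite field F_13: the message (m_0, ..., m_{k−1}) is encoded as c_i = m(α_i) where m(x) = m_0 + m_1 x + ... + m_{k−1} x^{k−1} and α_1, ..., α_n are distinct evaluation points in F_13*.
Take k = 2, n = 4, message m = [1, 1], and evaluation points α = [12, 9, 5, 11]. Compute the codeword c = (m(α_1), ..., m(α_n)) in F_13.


c = [0, 10, 6, 12]

Message polynomial: m(x) = 1 + 1·x (mod 13).
For each evaluation point α_i, compute m(α_i) mod 13:
  α_1 = 12: Horner steps 1 → 0, so m(12) = 0.
  α_2 = 9: Horner steps 1 → 10, so m(9) = 10.
  α_3 = 5: Horner steps 1 → 6, so m(5) = 6.
  α_4 = 11: Horner steps 1 → 12, so m(11) = 12.
Codeword c = [0, 10, 6, 12] ∈ F_13^4.


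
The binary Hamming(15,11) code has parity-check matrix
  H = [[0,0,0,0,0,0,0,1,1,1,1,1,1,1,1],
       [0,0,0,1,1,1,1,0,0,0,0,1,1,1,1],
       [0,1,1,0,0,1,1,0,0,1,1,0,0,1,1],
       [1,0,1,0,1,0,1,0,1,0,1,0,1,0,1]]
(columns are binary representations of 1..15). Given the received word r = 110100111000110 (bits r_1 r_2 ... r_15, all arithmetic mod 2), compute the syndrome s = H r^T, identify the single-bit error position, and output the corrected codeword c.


s = (0, 0, 1, 0)^T, error position = 2, corrected codeword c = 100100111000110

Compute s = H r^T mod 2 one row at a time:
  s_1 = 1 + 1 + 0 + 0 + 0 + 1 + 1 + 0 = 4 ≡ 0 (mod 2).
  s_2 = 1 + 0 + 0 + 1 + 0 + 1 + 1 + 0 = 4 ≡ 0 (mod 2).
  s_3 = 1 + 0 + 0 + 1 + 0 + 0 + 1 + 0 = 3 ≡ 1 (mod 2).
  s_4 = 1 + 0 + 0 + 1 + 1 + 0 + 1 + 0 = 4 ≡ 0 (mod 2).
s = (0, 0, 1, 0)^T — this equals column 2 of H (binary 0010), so error is at position 2.
Correct: flip bit 2 of r = 110100111000110 to get c = 100100111000110.


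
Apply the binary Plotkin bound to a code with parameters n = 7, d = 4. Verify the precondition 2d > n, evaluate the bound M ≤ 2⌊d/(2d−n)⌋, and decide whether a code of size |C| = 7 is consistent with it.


Plotkin bound M ≤ 8; given |C| = 7 ≤ bound (satisfied).

Check applicability: 2d = 8, n = 7.
2d − n = 1 > 0, so Plotkin applies.
Compute d/(2d−n) = 4/1 ≈ 4.0000.
⌊d/(2d−n)⌋ = 4.
Plotkin bound: M ≤ 2·4 = 8.
Given |C| = 7, check: satisfied.
This |C| is below the Plotkin bound.


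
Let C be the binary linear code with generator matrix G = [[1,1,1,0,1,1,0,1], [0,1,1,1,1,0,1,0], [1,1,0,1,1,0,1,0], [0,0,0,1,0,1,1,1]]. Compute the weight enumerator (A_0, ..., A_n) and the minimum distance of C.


Weight distribution: A_0 = 1, A_1 = 2, A_2 = 1, A_4 = 3, A_5 = 6, A_6 = 3. Minimum distance d = 1.

Enumerate all 2^4 = 16 messages m ∈ F_2^4.
For each, compute codeword c = mG in F_2^8, then tally its weight.
  m = 0000 → c = 00000000, weight = 0.
  m = 1000 → c = 11101101, weight = 6.
  m = 0100 → c = 01111010, weight = 5.
  m = 1100 → c = 10010111, weight = 5.
  m = 0010 → c = 11011010, weight = 5.
  m = 1010 → c = 00110111, weight = 5.
  m = 0110 → c = 10100000, weight = 2.
  m = 1110 → c = 01001101, weight = 4.
  m = 0001 → c = 00010111, weight = 4.
  m = 1001 → c = 11111010, weight = 6.
  m = 0101 → c = 01101101, weight = 5.
  m = 1101 → c = 10000000, weight = 1.
  m = 0011 → c = 11001101, weight = 5.
  m = 1011 → c = 00100000, weight = 1.
  m = 0111 → c = 10110111, weight = 6.
  m = 1111 → c = 01011010, weight = 4.
Tally weights:
  weight 0: 1 codewords.
  weight 1: 2 codewords.
  weight 2: 1 codewords.
  weight 4: 3 codewords.
  weight 5: 6 codewords.
  weight 6: 3 codewords.
Minimum distance d = smallest w > 0 with A_w > 0 = 1.
Sanity: Σ A_w = 16 = 2^4 = 16 ✓.


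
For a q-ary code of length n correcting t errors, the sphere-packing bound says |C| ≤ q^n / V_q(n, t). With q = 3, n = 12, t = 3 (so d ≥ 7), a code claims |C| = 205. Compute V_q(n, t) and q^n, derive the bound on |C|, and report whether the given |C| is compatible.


V_q(n, t) = 2049, q^n = 531441, Hamming bound = 259, |C| = 205 ≤ bound (satisfied).

Step 1: Compute V_q(n, t) = Σ_{j=0}^3 C(n, j) (q−1)^j.
  j = 0: C(12,0)·(2)^0 = 1·1 = 1.
  j = 1: C(12,1)·(2)^1 = 12·2 = 24.
  j = 2: C(12,2)·(2)^2 = 66·4 = 264.
  j = 3: C(12,3)·(2)^3 = 220·8 = 1760.
  V_q(n, t) = 1 + 24 + 264 + 1760 = 2049.
Step 2: q^n = 3^12 = 531441.
Step 3: Hamming bound ⌊q^n / V_q(n,t)⌋ = ⌊531441/2049⌋ = 259.
Step 4: Compare |C| = 205 to 259: satisfied.
The claimed |C| lies below the Hamming bound.


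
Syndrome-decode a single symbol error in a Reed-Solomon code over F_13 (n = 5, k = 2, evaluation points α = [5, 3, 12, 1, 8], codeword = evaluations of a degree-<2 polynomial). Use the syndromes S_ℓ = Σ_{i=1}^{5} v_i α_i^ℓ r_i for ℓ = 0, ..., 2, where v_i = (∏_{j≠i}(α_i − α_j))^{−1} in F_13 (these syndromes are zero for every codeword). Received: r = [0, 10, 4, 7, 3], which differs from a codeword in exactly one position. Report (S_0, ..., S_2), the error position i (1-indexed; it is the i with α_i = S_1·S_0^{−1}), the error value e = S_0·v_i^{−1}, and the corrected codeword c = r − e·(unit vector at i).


S = (2, 3, 11), error at position 5, error magnitude e = 5, c = [0, 10, 4, 7, 11].

Step 1: column multipliers v_i = (∏_{j≠i}(α_i − α_j))^{−1} mod 13.
  i = 1 (α = 5): (5−3)(5−12)(5−1)(5−8) = 2·(−7)·4·(−3) = 168 ≡ 12, so v_1 = 12^{−1} = 12 (mod 13).
  i = 2 (α = 3): (3−5)(3−12)(3−1)(3−8) = (−2)·(−9)·2·(−5) = −180 ≡ 2, so v_2 = 2^{−1} = 7 (mod 13).
  i = 3 (α = 12): (12−5)(12−3)(12−1)(12−8) = 7·9·11·4 = 2772 ≡ 3, so v_3 = 3^{−1} = 9 (mod 13).
  i = 4 (α = 1): (1−5)(1−3)(1−12)(1−8) = (−4)·(−2)·(−11)·(−7) = 616 ≡ 5, so v_4 = 5^{−1} = 8 (mod 13).
  i = 5 (α = 8): (8−5)(8−3)(8−12)(8−1) = 3·5·(−4)·7 = −420 ≡ 9, so v_5 = 9^{−1} = 3 (mod 13).
  v = [12, 7, 9, 8, 3].
Step 2: syndromes of r = [0, 10, 4, 7, 3] (all sums mod 13).
  S_0 = Σ v_i r_i = 12·0 + 7·10 + 9·4 + 8·7 + 3·3 = 171 ≡ 2.
  S_1 = Σ v_i α_i r_i = 12·5·0 + 7·3·10 + 9·12·4 + 8·1·7 + 3·8·3 = 770 ≡ 3.
  α_i^2 mod 13 = [12, 9, 1, 1, 12].
  S_2 = Σ v_i α_i^2 r_i = 12·12·0 + 7·9·10 + 9·1·4 + 8·1·7 + 3·12·3 = 830 ≡ 11.
  S = (2, 3, 11) ≠ 0, so r is not a codeword (an error is present).
Step 3: locate the error. For a single error e at position i, S_ℓ = v_i·e·α_i^ℓ, so α_err = S_1/S_0.
  S_0^{−1} = 2^{−1} = 7 (mod 13), so α_err = 3·7 = 21 ≡ 8 = α_5. Error position i = 5.
  Consistency check: S_2/S_1 = 11·9 = 99 ≡ 8 = α_err ✓ (single-error assumption holds).
Step 4: error magnitude e = S_0/v_5 = S_0·∏_{j≠5}(α_5 − α_j) = 2·9 = 18 ≡ 5 (mod 13).
Step 5: correct position 5: c_5 = r_5 − e = 3 − 5 ≡ 11 (mod 13). Hence c = [0, 10, 4, 7, 11].
  Check: interpolating c through the α_i gives m(x) = 12 + 8·x (degree < 2) with m(α_i) = c_i for every i, so c is indeed a codeword.


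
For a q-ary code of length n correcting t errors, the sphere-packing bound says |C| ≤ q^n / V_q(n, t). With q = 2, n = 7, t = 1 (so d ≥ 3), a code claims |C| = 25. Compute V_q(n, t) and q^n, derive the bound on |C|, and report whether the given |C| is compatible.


V_q(n, t) = 8, q^n = 128, Hamming bound = 16, |C| = 25 > bound (violated).

Step 1: Compute V_q(n, t) = Σ_{j=0}^1 C(n, j) (q−1)^j.
  j = 0: C(7,0)·(1)^0 = 1·1 = 1.
  j = 1: C(7,1)·(1)^1 = 7·1 = 7.
  V_q(n, t) = 1 + 7 = 8.
Step 2: q^n = 2^7 = 128.
Step 3: Hamming bound ⌊q^n / V_q(n,t)⌋ = ⌊128/8⌋ = 16.
Step 4: Compare |C| = 25 to 16: violated.
The claimed |C| lies above the Hamming bound, so no 2-ary code of length 7 with d ≥ 3 can have 25 codewords.


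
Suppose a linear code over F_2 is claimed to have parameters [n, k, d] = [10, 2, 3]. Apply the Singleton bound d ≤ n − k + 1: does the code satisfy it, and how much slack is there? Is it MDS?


Singleton RHS = n − k + 1 = 9, slack = 6, bound satisfied, not MDS.

Singleton bound: d ≤ n − k + 1.
Here n = 10, k = 2, so n − k + 1 = 9.
Given d = 3, check d ≤ 9: YES.
Slack = (n − k + 1) − d = 6.
The code is NOT MDS (slack = 6 > 0).
Description: the claimed parameters are [10, 2, 3]_2; such a code would be non-MDS.


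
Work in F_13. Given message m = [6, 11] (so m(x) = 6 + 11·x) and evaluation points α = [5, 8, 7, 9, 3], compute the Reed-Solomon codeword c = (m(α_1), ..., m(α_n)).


c = [9, 3, 5, 1, 0]

Message polynomial: m(x) = 6 + 11·x (mod 13).
For each evaluation point α_i, compute m(α_i) mod 13:
  α_1 = 5: Horner steps 11 → 9, so m(5) = 9.
  α_2 = 8: Horner steps 11 → 3, so m(8) = 3.
  α_3 = 7: Horner steps 11 → 5, so m(7) = 5.
  α_4 = 9: Horner steps 11 → 1, so m(9) = 1.
  α_5 = 3: Horner steps 11 → 0, so m(3) = 0.
Codeword c = [9, 3, 5, 1, 0] ∈ F_13^5.


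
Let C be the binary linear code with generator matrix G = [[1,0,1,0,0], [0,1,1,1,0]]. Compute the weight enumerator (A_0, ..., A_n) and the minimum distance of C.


Weight distribution: A_0 = 1, A_2 = 1, A_3 = 2. Minimum distance d = 2.

Enumerate all 2^2 = 4 messages m ∈ F_2^2.
For each, compute codeword c = mG in F_2^5, then tally its weight.
  m = 00 → c = 00000, weight = 0.
  m = 10 → c = 10100, weight = 2.
  m = 01 → c = 01110, weight = 3.
  m = 11 → c = 11010, weight = 3.
Tally weights:
  weight 0: 1 codewords.
  weight 2: 1 codewords.
  weight 3: 2 codewords.
Minimum distance d = smallest w > 0 with A_w > 0 = 2.
Sanity: Σ A_w = 4 = 2^2 = 4 ✓.


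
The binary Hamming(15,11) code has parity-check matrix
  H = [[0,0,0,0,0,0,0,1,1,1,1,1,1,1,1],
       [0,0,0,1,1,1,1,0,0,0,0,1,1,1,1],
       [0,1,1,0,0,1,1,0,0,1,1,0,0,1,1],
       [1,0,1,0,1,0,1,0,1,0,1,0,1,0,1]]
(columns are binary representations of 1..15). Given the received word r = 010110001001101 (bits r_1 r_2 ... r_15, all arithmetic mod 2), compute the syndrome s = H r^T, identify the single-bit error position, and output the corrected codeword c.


s = (0, 1, 0, 0)^T, error position = 4, corrected codeword c = 010010001001101

Compute s = H r^T mod 2 one row at a time:
  s_1 = 0 + 1 + 0 + 0 + 1 + 1 + 0 + 1 = 4 ≡ 0 (mod 2).
  s_2 = 1 + 1 + 0 + 0 + 1 + 1 + 0 + 1 = 5 ≡ 1 (mod 2).
  s_3 = 1 + 0 + 0 + 0 + 0 + 0 + 0 + 1 = 2 ≡ 0 (mod 2).
  s_4 = 0 + 0 + 1 + 0 + 1 + 0 + 1 + 1 = 4 ≡ 0 (mod 2).
s = (0, 1, 0, 0)^T — this equals column 4 of H (binary 0100), so error is at position 4.
Correct: flip bit 4 of r = 010110001001101 to get c = 010010001001101.


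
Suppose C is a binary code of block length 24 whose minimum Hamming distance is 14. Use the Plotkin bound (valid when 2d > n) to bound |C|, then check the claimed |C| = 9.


Plotkin bound M ≤ 6; given |C| = 9 > bound (violated).

Check applicability: 2d = 28, n = 24.
2d − n = 4 > 0, so Plotkin applies.
Compute d/(2d−n) = 14/4 ≈ 3.5000.
⌊d/(2d−n)⌋ = 3.
Plotkin bound: M ≤ 2·3 = 6.
Given |C| = 9, check: VIOLATED.
This |C| is above the Plotkin bound, so no binary code with n = 24, d = 14 and 9 codewords exists.


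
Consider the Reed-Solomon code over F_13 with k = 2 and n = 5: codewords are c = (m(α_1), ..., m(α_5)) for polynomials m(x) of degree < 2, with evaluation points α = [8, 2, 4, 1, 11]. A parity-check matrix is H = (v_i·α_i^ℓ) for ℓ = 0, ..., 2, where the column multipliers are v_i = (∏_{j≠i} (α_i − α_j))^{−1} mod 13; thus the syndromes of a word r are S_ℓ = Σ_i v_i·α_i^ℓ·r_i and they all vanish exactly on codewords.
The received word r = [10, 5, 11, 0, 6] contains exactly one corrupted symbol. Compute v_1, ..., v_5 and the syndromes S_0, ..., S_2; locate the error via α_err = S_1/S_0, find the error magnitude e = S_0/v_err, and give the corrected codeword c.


S = (12, 12, 12), error at position 4, error magnitude e = 11, c = [10, 5, 11, 2, 6].

Step 1: column multipliers v_i = (∏_{j≠i}(α_i − α_j))^{−1} mod 13.
  i = 1 (α = 8): (8−2)(8−4)(8−1)(8−11) = 6·4·7·(−3) = −504 ≡ 3, so v_1 = 3^{−1} = 9 (mod 13).
  i = 2 (α = 2): (2−8)(2−4)(2−1)(2−11) = (−6)·(−2)·1·(−9) = −108 ≡ 9, so v_2 = 9^{−1} = 3 (mod 13).
  i = 3 (α = 4): (4−8)(4−2)(4−1)(4−11) = (−4)·2·3·(−7) = 168 ≡ 12, so v_3 = 12^{−1} = 12 (mod 13).
  i = 4 (α = 1): (1−8)(1−2)(1−4)(1−11) = (−7)·(−1)·(−3)·(−10) = 210 ≡ 2, so v_4 = 2^{−1} = 7 (mod 13).
  i = 5 (α = 11): (11−8)(11−2)(11−4)(11−1) = 3·9·7·10 = 1890 ≡ 5, so v_5 = 5^{−1} = 8 (mod 13).
  v = [9, 3, 12, 7, 8].
Step 2: syndromes of r = [10, 5, 11, 0, 6] (all sums mod 13).
  S_0 = Σ v_i r_i = 9·10 + 3·5 + 12·11 + 7·0 + 8·6 = 285 ≡ 12.
  S_1 = Σ v_i α_i r_i = 9·8·10 + 3·2·5 + 12·4·11 + 7·1·0 + 8·11·6 = 1806 ≡ 12.
  α_i^2 mod 13 = [12, 4, 3, 1, 4].
  S_2 = Σ v_i α_i^2 r_i = 9·12·10 + 3·4·5 + 12·3·11 + 7·1·0 + 8·4·6 = 1728 ≡ 12.
  S = (12, 12, 12) ≠ 0, so r is not a codeword (an error is present).
Step 3: locate the error. For a single error e at position i, S_ℓ = v_i·e·α_i^ℓ, so α_err = S_1/S_0.
  S_0^{−1} = 12^{−1} = 12 (mod 13), so α_err = 12·12 = 144 ≡ 1 = α_4. Error position i = 4.
  Consistency check: S_2/S_1 = 12·12 = 144 ≡ 1 = α_err ✓ (single-error assumption holds).
Step 4: error magnitude e = S_0/v_4 = S_0·∏_{j≠4}(α_4 − α_j) = 12·2 = 24 ≡ 11 (mod 13).
Step 5: correct position 4: c_4 = r_4 − e = 0 − 11 ≡ 2 (mod 13). Hence c = [10, 5, 11, 2, 6].
  Check: interpolating c through the α_i gives m(x) = 12 + 3·x (degree < 2) with m(α_i) = c_i for every i, so c is indeed a codeword.


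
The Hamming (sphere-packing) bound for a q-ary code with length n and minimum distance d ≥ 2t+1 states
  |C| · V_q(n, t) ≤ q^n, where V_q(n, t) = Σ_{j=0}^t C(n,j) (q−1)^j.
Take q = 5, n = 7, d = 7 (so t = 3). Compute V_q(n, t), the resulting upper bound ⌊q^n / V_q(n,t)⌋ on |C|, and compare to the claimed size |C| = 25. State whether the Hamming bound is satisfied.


V_q(n, t) = 2605, q^n = 78125, Hamming bound = 29, |C| = 25 ≤ bound (satisfied).

Step 1: Compute V_q(n, t) = Σ_{j=0}^3 C(n, j) (q−1)^j.
  j = 0: C(7,0)·(4)^0 = 1·1 = 1.
  j = 1: C(7,1)·(4)^1 = 7·4 = 28.
  j = 2: C(7,2)·(4)^2 = 21·16 = 336.
  j = 3: C(7,3)·(4)^3 = 35·64 = 2240.
  V_q(n, t) = 1 + 28 + 336 + 2240 = 2605.
Step 2: q^n = 5^7 = 78125.
Step 3: Hamming bound ⌊q^n / V_q(n,t)⌋ = ⌊78125/2605⌋ = 29.
Step 4: Compare |C| = 25 to 29: satisfied.
The claimed |C| lies below the Hamming bound.


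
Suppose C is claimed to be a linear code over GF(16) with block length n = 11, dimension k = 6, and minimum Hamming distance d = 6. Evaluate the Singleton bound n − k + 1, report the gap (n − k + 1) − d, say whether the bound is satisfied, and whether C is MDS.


Singleton RHS = n − k + 1 = 6, slack = 0, bound satisfied, MDS.

Singleton bound: d ≤ n − k + 1.
Here n = 11, k = 6, so n − k + 1 = 6.
Given d = 6, check d ≤ 6: YES.
Slack = (n − k + 1) − d = 0.
The code is MDS (slack = 0).
Description: the claimed parameters are [11, 6, 6]_16; such a code would be MDS (meets Singleton bound).


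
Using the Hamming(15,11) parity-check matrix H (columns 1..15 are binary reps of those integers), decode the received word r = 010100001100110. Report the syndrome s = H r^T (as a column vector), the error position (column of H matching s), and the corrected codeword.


s = (0, 1, 1, 0)^T, error position = 6, corrected codeword c = 010101001100110

Compute s = H r^T mod 2 one row at a time:
  s_1 = 0 + 1 + 1 + 0 + 0 + 1 + 1 + 0 = 4 ≡ 0 (mod 2).
  s_2 = 1 + 0 + 0 + 0 + 0 + 1 + 1 + 0 = 3 ≡ 1 (mod 2).
  s_3 = 1 + 0 + 0 + 0 + 1 + 0 + 1 + 0 = 3 ≡ 1 (mod 2).
  s_4 = 0 + 0 + 0 + 0 + 1 + 0 + 1 + 0 = 2 ≡ 0 (mod 2).
s = (0, 1, 1, 0)^T — this equals column 6 of H (binary 0110), so error is at position 6.
Correct: flip bit 6 of r = 010100001100110 to get c = 010101001100110.


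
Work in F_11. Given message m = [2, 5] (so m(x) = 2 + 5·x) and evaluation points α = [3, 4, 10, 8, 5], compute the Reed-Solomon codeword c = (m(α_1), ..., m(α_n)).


c = [6, 0, 8, 9, 5]

Message polynomial: m(x) = 2 + 5·x (mod 11).
For each evaluation point α_i, compute m(α_i) mod 11:
  α_1 = 3: Horner steps 5 → 6, so m(3) = 6.
  α_2 = 4: Horner steps 5 → 0, so m(4) = 0.
  α_3 = 10: Horner steps 5 → 8, so m(10) = 8.
  α_4 = 8: Horner steps 5 → 9, so m(8) = 9.
  α_5 = 5: Horner steps 5 → 5, so m(5) = 5.
Codeword c = [6, 0, 8, 9, 5] ∈ F_11^5.


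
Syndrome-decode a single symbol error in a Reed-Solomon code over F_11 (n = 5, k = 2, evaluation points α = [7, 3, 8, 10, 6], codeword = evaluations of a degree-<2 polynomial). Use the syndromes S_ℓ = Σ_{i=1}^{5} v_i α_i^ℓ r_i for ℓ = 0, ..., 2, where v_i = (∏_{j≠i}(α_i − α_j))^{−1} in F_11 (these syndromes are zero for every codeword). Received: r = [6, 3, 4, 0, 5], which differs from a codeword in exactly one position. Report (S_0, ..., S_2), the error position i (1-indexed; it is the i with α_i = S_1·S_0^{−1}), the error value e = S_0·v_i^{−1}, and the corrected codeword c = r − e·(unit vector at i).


S = (7, 9, 10), error at position 5, error magnitude e = 8, c = [6, 3, 4, 0, 8].

Step 1: column multipliers v_i = (∏_{j≠i}(α_i − α_j))^{−1} mod 11.
  i = 1 (α = 7): (7−3)(7−8)(7−10)(7−6) = 4·(−1)·(−3)·1 = 12 ≡ 1, so v_1 = 1^{−1} = 1 (mod 11).
  i = 2 (α = 3): (3−7)(3−8)(3−10)(3−6) = (−4)·(−5)·(−7)·(−3) = 420 ≡ 2, so v_2 = 2^{−1} = 6 (mod 11).
  i = 3 (α = 8): (8−7)(8−3)(8−10)(8−6) = 1·5·(−2)·2 = −20 ≡ 2, so v_3 = 2^{−1} = 6 (mod 11).
  i = 4 (α = 10): (10−7)(10−3)(10−8)(10−6) = 3·7·2·4 = 168 ≡ 3, so v_4 = 3^{−1} = 4 (mod 11).
  i = 5 (α = 6): (6−7)(6−3)(6−8)(6−10) = (−1)·3·(−2)·(−4) = −24 ≡ 9, so v_5 = 9^{−1} = 5 (mod 11).
  v = [1, 6, 6, 4, 5].
Step 2: syndromes of r = [6, 3, 4, 0, 5] (all sums mod 11).
  S_0 = Σ v_i r_i = 1·6 + 6·3 + 6·4 + 4·0 + 5·5 = 73 ≡ 7.
  S_1 = Σ v_i α_i r_i = 1·7·6 + 6·3·3 + 6·8·4 + 4·10·0 + 5·6·5 = 438 ≡ 9.
  α_i^2 mod 11 = [5, 9, 9, 1, 3].
  S_2 = Σ v_i α_i^2 r_i = 1·5·6 + 6·9·3 + 6·9·4 + 4·1·0 + 5·3·5 = 483 ≡ 10.
  S = (7, 9, 10) ≠ 0, so r is not a codeword (an error is present).
Step 3: locate the error. For a single error e at position i, S_ℓ = v_i·e·α_i^ℓ, so α_err = S_1/S_0.
  S_0^{−1} = 7^{−1} = 8 (mod 11), so α_err = 9·8 = 72 ≡ 6 = α_5. Error position i = 5.
  Consistency check: S_2/S_1 = 10·5 = 50 ≡ 6 = α_err ✓ (single-error assumption holds).
Step 4: error magnitude e = S_0/v_5 = S_0·∏_{j≠5}(α_5 − α_j) = 7·9 = 63 ≡ 8 (mod 11).
Step 5: correct position 5: c_5 = r_5 − e = 5 − 8 ≡ 8 (mod 11). Hence c = [6, 3, 4, 0, 8].
  Check: interpolating c through the α_i gives m(x) = 9 + 9·x (degree < 2) with m(α_i) = c_i for every i, so c is indeed a codeword.


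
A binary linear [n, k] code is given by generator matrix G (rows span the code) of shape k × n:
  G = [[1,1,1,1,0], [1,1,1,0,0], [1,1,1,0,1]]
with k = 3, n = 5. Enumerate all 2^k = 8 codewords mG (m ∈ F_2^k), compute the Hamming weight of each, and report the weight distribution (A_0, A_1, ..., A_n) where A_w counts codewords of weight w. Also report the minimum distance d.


Weight distribution: A_0 = 1, A_1 = 2, A_2 = 1, A_3 = 1, A_4 = 2, A_5 = 1. Minimum distance d = 1.

Enumerate all 2^3 = 8 messages m ∈ F_2^3.
For each, compute codeword c = mG in F_2^5, then tally its weight.
  m = 000 → c = 00000, weight = 0.
  m = 100 → c = 11110, weight = 4.
  m = 010 → c = 11100, weight = 3.
  m = 110 → c = 00010, weight = 1.
  m = 001 → c = 11101, weight = 4.
  m = 101 → c = 00011, weight = 2.
  m = 011 → c = 00001, weight = 1.
  m = 111 → c = 11111, weight = 5.
Tally weights:
  weight 0: 1 codewords.
  weight 1: 2 codewords.
  weight 2: 1 codewords.
  weight 3: 1 codewords.
  weight 4: 2 codewords.
  weight 5: 1 codewords.
Minimum distance d = smallest w > 0 with A_w > 0 = 1.
Sanity: Σ A_w = 8 = 2^3 = 8 ✓.


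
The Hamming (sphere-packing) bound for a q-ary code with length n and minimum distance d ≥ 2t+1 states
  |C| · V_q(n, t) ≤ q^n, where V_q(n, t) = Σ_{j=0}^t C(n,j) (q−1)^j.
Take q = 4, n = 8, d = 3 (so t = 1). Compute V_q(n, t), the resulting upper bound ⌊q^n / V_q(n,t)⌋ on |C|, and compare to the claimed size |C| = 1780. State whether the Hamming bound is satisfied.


V_q(n, t) = 25, q^n = 65536, Hamming bound = 2621, |C| = 1780 ≤ bound (satisfied).

Step 1: Compute V_q(n, t) = Σ_{j=0}^1 C(n, j) (q−1)^j.
  j = 0: C(8,0)·(3)^0 = 1·1 = 1.
  j = 1: C(8,1)·(3)^1 = 8·3 = 24.
  V_q(n, t) = 1 + 24 = 25.
Step 2: q^n = 4^8 = 65536.
Step 3: Hamming bound ⌊q^n / V_q(n,t)⌋ = ⌊65536/25⌋ = 2621.
Step 4: Compare |C| = 1780 to 2621: satisfied.
The claimed |C| lies below the Hamming bound.


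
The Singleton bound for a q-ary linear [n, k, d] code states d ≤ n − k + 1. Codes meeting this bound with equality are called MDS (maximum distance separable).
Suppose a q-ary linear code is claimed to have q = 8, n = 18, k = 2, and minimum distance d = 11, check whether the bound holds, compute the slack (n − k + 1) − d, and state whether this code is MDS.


Singleton RHS = n − k + 1 = 17, slack = 6, bound satisfied, not MDS.

Singleton bound: d ≤ n − k + 1.
Here n = 18, k = 2, so n − k + 1 = 17.
Given d = 11, check d ≤ 17: YES.
Slack = (n − k + 1) − d = 6.
The code is NOT MDS (slack = 6 > 0).
Description: the claimed parameters are [18, 2, 11]_8; such a code would be non-MDS.


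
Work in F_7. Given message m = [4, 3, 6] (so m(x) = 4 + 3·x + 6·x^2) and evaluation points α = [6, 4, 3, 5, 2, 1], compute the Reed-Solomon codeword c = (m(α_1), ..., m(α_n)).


c = [0, 0, 4, 1, 6, 6]

Message polynomial: m(x) = 4 + 3·x + 6·x^2 (mod 7).
For each evaluation point α_i, compute m(α_i) mod 7:
  α_1 = 6: Horner steps 6 → 4 → 0, so m(6) = 0.
  α_2 = 4: Horner steps 6 → 6 → 0, so m(4) = 0.
  α_3 = 3: Horner steps 6 → 0 → 4, so m(3) = 4.
  α_4 = 5: Horner steps 6 → 5 → 1, so m(5) = 1.
  α_5 = 2: Horner steps 6 → 1 → 6, so m(2) = 6.
  α_6 = 1: Horner steps 6 → 2 → 6, so m(1) = 6.
Codeword c = [0, 0, 4, 1, 6, 6] ∈ F_7^6.


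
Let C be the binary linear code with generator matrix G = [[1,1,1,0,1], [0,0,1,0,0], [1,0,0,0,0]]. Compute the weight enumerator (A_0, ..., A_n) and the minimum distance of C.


Weight distribution: A_0 = 1, A_1 = 2, A_2 = 2, A_3 = 2, A_4 = 1. Minimum distance d = 1.

Enumerate all 2^3 = 8 messages m ∈ F_2^3.
For each, compute codeword c = mG in F_2^5, then tally its weight.
  m = 000 → c = 00000, weight = 0.
  m = 100 → c = 11101, weight = 4.
  m = 010 → c = 00100, weight = 1.
  m = 110 → c = 11001, weight = 3.
  m = 001 → c = 10000, weight = 1.
  m = 101 → c = 01101, weight = 3.
  m = 011 → c = 10100, weight = 2.
  m = 111 → c = 01001, weight = 2.
Tally weights:
  weight 0: 1 codewords.
  weight 1: 2 codewords.
  weight 2: 2 codewords.
  weight 3: 2 codewords.
  weight 4: 1 codewords.
Minimum distance d = smallest w > 0 with A_w > 0 = 1.
Sanity: Σ A_w = 8 = 2^3 = 8 ✓.


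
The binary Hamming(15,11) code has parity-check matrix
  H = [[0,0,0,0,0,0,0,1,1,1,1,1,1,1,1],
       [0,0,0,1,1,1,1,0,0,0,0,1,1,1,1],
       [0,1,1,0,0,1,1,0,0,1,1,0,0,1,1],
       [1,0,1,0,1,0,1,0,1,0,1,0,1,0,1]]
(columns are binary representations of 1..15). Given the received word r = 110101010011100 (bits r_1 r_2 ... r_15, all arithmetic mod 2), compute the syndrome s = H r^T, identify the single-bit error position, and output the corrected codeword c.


s = (0, 0, 1, 1)^T, error position = 3, corrected codeword c = 111101010011100

Compute s = H r^T mod 2 one row at a time:
  s_1 = 1 + 0 + 0 + 1 + 1 + 1 + 0 + 0 = 4 ≡ 0 (mod 2).
  s_2 = 1 + 0 + 1 + 0 + 1 + 1 + 0 + 0 = 4 ≡ 0 (mod 2).
  s_3 = 1 + 0 + 1 + 0 + 0 + 1 + 0 + 0 = 3 ≡ 1 (mod 2).
  s_4 = 1 + 0 + 0 + 0 + 0 + 1 + 1 + 0 = 3 ≡ 1 (mod 2).
s = (0, 0, 1, 1)^T — this equals column 3 of H (binary 0011), so error is at position 3.
Correct: flip bit 3 of r = 110101010011100 to get c = 111101010011100.


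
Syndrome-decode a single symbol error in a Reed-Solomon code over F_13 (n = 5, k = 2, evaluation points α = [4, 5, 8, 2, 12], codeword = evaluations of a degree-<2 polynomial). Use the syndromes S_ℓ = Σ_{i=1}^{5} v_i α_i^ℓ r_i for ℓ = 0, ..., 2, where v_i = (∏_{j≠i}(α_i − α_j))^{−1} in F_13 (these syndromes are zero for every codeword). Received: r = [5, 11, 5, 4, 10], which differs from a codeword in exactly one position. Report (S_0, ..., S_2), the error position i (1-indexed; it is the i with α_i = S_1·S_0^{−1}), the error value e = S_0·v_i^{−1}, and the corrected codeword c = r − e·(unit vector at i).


S = (5, 7, 2), error at position 1, error magnitude e = 5, c = [0, 11, 5, 4, 10].

Step 1: column multipliers v_i = (∏_{j≠i}(α_i − α_j))^{−1} mod 13.
  i = 1 (α = 4): (4−5)(4−8)(4−2)(4−12) = (−1)·(−4)·2·(−8) = −64 ≡ 1, so v_1 = 1^{−1} = 1 (mod 13).
  i = 2 (α = 5): (5−4)(5−8)(5−2)(5−12) = 1·(−3)·3·(−7) = 63 ≡ 11, so v_2 = 11^{−1} = 6 (mod 13).
  i = 3 (α = 8): (8−4)(8−5)(8−2)(8−12) = 4·3·6·(−4) = −288 ≡ 11, so v_3 = 11^{−1} = 6 (mod 13).
  i = 4 (α = 2): (2−4)(2−5)(2−8)(2−12) = (−2)·(−3)·(−6)·(−10) = 360 ≡ 9, so v_4 = 9^{−1} = 3 (mod 13).
  i = 5 (α = 12): (12−4)(12−5)(12−8)(12−2) = 8·7·4·10 = 2240 ≡ 4, so v_5 = 4^{−1} = 10 (mod 13).
  v = [1, 6, 6, 3, 10].
Step 2: syndromes of r = [5, 11, 5, 4, 10] (all sums mod 13).
  S_0 = Σ v_i r_i = 1·5 + 6·11 + 6·5 + 3·4 + 10·10 = 213 ≡ 5.
  S_1 = Σ v_i α_i r_i = 1·4·5 + 6·5·11 + 6·8·5 + 3·2·4 + 10·12·10 = 1814 ≡ 7.
  α_i^2 mod 13 = [3, 12, 12, 4, 1].
  S_2 = Σ v_i α_i^2 r_i = 1·3·5 + 6·12·11 + 6·12·5 + 3·4·4 + 10·1·10 = 1315 ≡ 2.
  S = (5, 7, 2) ≠ 0, so r is not a codeword (an error is present).
Step 3: locate the error. For a single error e at position i, S_ℓ = v_i·e·α_i^ℓ, so α_err = S_1/S_0.
  S_0^{−1} = 5^{−1} = 8 (mod 13), so α_err = 7·8 = 56 ≡ 4 = α_1. Error position i = 1.
  Consistency check: S_2/S_1 = 2·2 = 4 ≡ 4 = α_err ✓ (single-error assumption holds).
Step 4: error magnitude e = S_0/v_1 = S_0·∏_{j≠1}(α_1 − α_j) = 5·1 = 5 ≡ 5 (mod 13).
Step 5: correct position 1: c_1 = r_1 − e = 5 − 5 ≡ 0 (mod 13). Hence c = [0, 11, 5, 4, 10].
  Check: interpolating c through the α_i gives m(x) = 8 + 11·x (degree < 2) with m(α_i) = c_i for every i, so c is indeed a codeword.


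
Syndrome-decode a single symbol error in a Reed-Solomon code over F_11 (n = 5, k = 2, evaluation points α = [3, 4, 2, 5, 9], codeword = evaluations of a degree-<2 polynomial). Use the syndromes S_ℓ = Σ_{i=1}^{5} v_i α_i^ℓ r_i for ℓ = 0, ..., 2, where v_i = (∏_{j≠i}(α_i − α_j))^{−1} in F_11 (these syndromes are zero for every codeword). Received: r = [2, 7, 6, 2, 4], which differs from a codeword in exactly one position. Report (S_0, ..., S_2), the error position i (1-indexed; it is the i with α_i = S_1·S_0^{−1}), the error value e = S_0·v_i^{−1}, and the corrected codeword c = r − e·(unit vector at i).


S = (10, 8, 2), error at position 1, error magnitude e = 1, c = [1, 7, 6, 2, 4].

Step 1: column multipliers v_i = (∏_{j≠i}(α_i − α_j))^{−1} mod 11.
  i = 1 (α = 3): (3−4)(3−2)(3−5)(3−9) = (−1)·1·(−2)·(−6) = −12 ≡ 10, so v_1 = 10^{−1} = 10 (mod 11).
  i = 2 (α = 4): (4−3)(4−2)(4−5)(4−9) = 1·2·(−1)·(−5) = 10 ≡ 10, so v_2 = 10^{−1} = 10 (mod 11).
  i = 3 (α = 2): (2−3)(2−4)(2−5)(2−9) = (−1)·(−2)·(−3)·(−7) = 42 ≡ 9, so v_3 = 9^{−1} = 5 (mod 11).
  i = 4 (α = 5): (5−3)(5−4)(5−2)(5−9) = 2·1·3·(−4) = −24 ≡ 9, so v_4 = 9^{−1} = 5 (mod 11).
  i = 5 (α = 9): (9−3)(9−4)(9−2)(9−5) = 6·5·7·4 = 840 ≡ 4, so v_5 = 4^{−1} = 3 (mod 11).
  v = [10, 10, 5, 5, 3].
Step 2: syndromes of r = [2, 7, 6, 2, 4] (all sums mod 11).
  S_0 = Σ v_i r_i = 10·2 + 10·7 + 5·6 + 5·2 + 3·4 = 142 ≡ 10.
  S_1 = Σ v_i α_i r_i = 10·3·2 + 10·4·7 + 5·2·6 + 5·5·2 + 3·9·4 = 558 ≡ 8.
  α_i^2 mod 11 = [9, 5, 4, 3, 4].
  S_2 = Σ v_i α_i^2 r_i = 10·9·2 + 10·5·7 + 5·4·6 + 5·3·2 + 3·4·4 = 728 ≡ 2.
  S = (10, 8, 2) ≠ 0, so r is not a codeword (an error is present).
Step 3: locate the error. For a single error e at position i, S_ℓ = v_i·e·α_i^ℓ, so α_err = S_1/S_0.
  S_0^{−1} = 10^{−1} = 10 (mod 11), so α_err = 8·10 = 80 ≡ 3 = α_1. Error position i = 1.
  Consistency check: S_2/S_1 = 2·7 = 14 ≡ 3 = α_err ✓ (single-error assumption holds).
Step 4: error magnitude e = S_0/v_1 = S_0·∏_{j≠1}(α_1 − α_j) = 10·10 = 100 ≡ 1 (mod 11).
Step 5: correct position 1: c_1 = r_1 − e = 2 − 1 ≡ 1 (mod 11). Hence c = [1, 7, 6, 2, 4].
  Check: interpolating c through the α_i gives m(x) = 5 + 6·x (degree < 2) with m(α_i) = c_i for every i, so c is indeed a codeword.


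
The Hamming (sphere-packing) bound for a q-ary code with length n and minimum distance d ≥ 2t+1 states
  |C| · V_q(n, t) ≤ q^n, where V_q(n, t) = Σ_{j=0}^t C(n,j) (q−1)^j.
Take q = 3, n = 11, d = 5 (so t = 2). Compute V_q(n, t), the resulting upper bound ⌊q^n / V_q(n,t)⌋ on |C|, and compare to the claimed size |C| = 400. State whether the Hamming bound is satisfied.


V_q(n, t) = 243, q^n = 177147, Hamming bound = 729, |C| = 400 ≤ bound (satisfied).

Step 1: Compute V_q(n, t) = Σ_{j=0}^2 C(n, j) (q−1)^j.
  j = 0: C(11,0)·(2)^0 = 1·1 = 1.
  j = 1: C(11,1)·(2)^1 = 11·2 = 22.
  j = 2: C(11,2)·(2)^2 = 55·4 = 220.
  V_q(n, t) = 1 + 22 + 220 = 243.
Step 2: q^n = 3^11 = 177147.
Step 3: Hamming bound ⌊q^n / V_q(n,t)⌋ = ⌊177147/243⌋ = 729.
Step 4: Compare |C| = 400 to 729: satisfied.
The claimed |C| lies below the Hamming bound.


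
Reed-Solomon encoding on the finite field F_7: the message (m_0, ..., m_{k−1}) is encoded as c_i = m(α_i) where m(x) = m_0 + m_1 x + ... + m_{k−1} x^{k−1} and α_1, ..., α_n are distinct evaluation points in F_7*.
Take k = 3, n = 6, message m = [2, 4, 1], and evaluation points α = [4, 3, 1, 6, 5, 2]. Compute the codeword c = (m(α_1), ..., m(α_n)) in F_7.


c = [6, 2, 0, 6, 5, 0]

Message polynomial: m(x) = 2 + 4·x + 1·x^2 (mod 7).
For each evaluation point α_i, compute m(α_i) mod 7:
  α_1 = 4: Horner steps 1 → 1 → 6, so m(4) = 6.
  α_2 = 3: Horner steps 1 → 0 → 2, so m(3) = 2.
  α_3 = 1: Horner steps 1 → 5 → 0, so m(1) = 0.
  α_4 = 6: Horner steps 1 → 3 → 6, so m(6) = 6.
  α_5 = 5: Horner steps 1 → 2 → 5, so m(5) = 5.
  α_6 = 2: Horner steps 1 → 6 → 0, so m(2) = 0.
Codeword c = [6, 2, 0, 6, 5, 0] ∈ F_7^6.


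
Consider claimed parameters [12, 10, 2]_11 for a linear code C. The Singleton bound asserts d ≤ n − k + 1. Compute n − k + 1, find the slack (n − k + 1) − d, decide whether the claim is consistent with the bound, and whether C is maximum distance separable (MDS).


Singleton RHS = n − k + 1 = 3, slack = 1, bound satisfied, not MDS.

Singleton bound: d ≤ n − k + 1.
Here n = 12, k = 10, so n − k + 1 = 3.
Given d = 2, check d ≤ 3: YES.
Slack = (n − k + 1) − d = 1.
The code is NOT MDS (slack = 1 > 0).
Description: the claimed parameters are [12, 10, 2]_11; such a code would be non-MDS.


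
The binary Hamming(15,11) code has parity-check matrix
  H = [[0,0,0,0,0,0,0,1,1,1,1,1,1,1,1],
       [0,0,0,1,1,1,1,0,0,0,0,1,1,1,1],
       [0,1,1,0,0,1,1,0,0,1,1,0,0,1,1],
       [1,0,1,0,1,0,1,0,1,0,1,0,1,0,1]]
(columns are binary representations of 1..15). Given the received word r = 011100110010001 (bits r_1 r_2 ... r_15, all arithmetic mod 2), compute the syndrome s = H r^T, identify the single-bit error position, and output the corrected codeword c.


s = (1, 1, 1, 0)^T, error position = 14, corrected codeword c = 011100110010011

Compute s = H r^T mod 2 one row at a time:
  s_1 = 1 + 0 + 0 + 1 + 0 + 0 + 0 + 1 = 3 ≡ 1 (mod 2).
  s_2 = 1 + 0 + 0 + 1 + 0 + 0 + 0 + 1 = 3 ≡ 1 (mod 2).
  s_3 = 1 + 1 + 0 + 1 + 0 + 1 + 0 + 1 = 5 ≡ 1 (mod 2).
  s_4 = 0 + 1 + 0 + 1 + 0 + 1 + 0 + 1 = 4 ≡ 0 (mod 2).
s = (1, 1, 1, 0)^T — this equals column 14 of H (binary 1110), so error is at position 14.
Correct: flip bit 14 of r = 011100110010001 to get c = 011100110010011.


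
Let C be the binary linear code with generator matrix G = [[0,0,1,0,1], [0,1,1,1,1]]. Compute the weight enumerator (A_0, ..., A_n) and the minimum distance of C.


Weight distribution: A_0 = 1, A_2 = 2, A_4 = 1. Minimum distance d = 2.

Enumerate all 2^2 = 4 messages m ∈ F_2^2.
For each, compute codeword c = mG in F_2^5, then tally its weight.
  m = 00 → c = 00000, weight = 0.
  m = 10 → c = 00101, weight = 2.
  m = 01 → c = 01111, weight = 4.
  m = 11 → c = 01010, weight = 2.
Tally weights:
  weight 0: 1 codewords.
  weight 2: 2 codewords.
  weight 4: 1 codewords.
Minimum distance d = smallest w > 0 with A_w > 0 = 2.
Sanity: Σ A_w = 4 = 2^2 = 4 ✓.


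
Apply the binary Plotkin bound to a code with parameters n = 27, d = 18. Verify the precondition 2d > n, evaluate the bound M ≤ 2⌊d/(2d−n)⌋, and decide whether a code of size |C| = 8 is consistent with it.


Plotkin bound M ≤ 4; given |C| = 8 > bound (violated).

Check applicability: 2d = 36, n = 27.
2d − n = 9 > 0, so Plotkin applies.
Compute d/(2d−n) = 18/9 ≈ 2.0000.
⌊d/(2d−n)⌋ = 2.
Plotkin bound: M ≤ 2·2 = 4.
Given |C| = 8, check: VIOLATED.
This |C| is above the Plotkin bound, so no binary code with n = 27, d = 18 and 8 codewords exists.


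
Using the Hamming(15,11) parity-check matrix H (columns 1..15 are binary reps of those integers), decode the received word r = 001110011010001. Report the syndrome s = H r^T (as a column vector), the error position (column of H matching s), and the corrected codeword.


s = (0, 1, 1, 1)^T, error position = 7, corrected codeword c = 001110111010001

Compute s = H r^T mod 2 one row at a time:
  s_1 = 1 + 1 + 0 + 1 + 0 + 0 + 0 + 1 = 4 ≡ 0 (mod 2).
  s_2 = 1 + 1 + 0 + 0 + 0 + 0 + 0 + 1 = 3 ≡ 1 (mod 2).
  s_3 = 0 + 1 + 0 + 0 + 0 + 1 + 0 + 1 = 3 ≡ 1 (mod 2).
  s_4 = 0 + 1 + 1 + 0 + 1 + 1 + 0 + 1 = 5 ≡ 1 (mod 2).
s = (0, 1, 1, 1)^T — this equals column 7 of H (binary 0111), so error is at position 7.
Correct: flip bit 7 of r = 001110011010001 to get c = 001110111010001.


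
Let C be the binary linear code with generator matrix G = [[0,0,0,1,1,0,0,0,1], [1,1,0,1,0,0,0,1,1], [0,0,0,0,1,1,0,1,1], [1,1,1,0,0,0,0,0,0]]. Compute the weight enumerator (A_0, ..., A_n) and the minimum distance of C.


Weight distribution: A_0 = 1, A_3 = 5, A_4 = 5, A_5 = 2, A_6 = 2, A_7 = 1. Minimum distance d = 3.

Enumerate all 2^4 = 16 messages m ∈ F_2^4.
For each, compute codeword c = mG in F_2^9, then tally its weight.
  m = 0000 → c = 000000000, weight = 0.
  m = 1000 → c = 000110001, weight = 3.
  m = 0100 → c = 110100011, weight = 5.
  m = 1100 → c = 110010010, weight = 4.
  m = 0010 → c = 000011011, weight = 4.
  m = 1010 → c = 000101010, weight = 3.
  m = 0110 → c = 110111000, weight = 5.
  m = 1110 → c = 110001001, weight = 4.
  m = 0001 → c = 111000000, weight = 3.
  m = 1001 → c = 111110001, weight = 6.
  m = 0101 → c = 001100011, weight = 4.
  m = 1101 → c = 001010010, weight = 3.
  m = 0011 → c = 111011011, weight = 7.
  m = 1011 → c = 111101010, weight = 6.
  m = 0111 → c = 001111000, weight = 4.
  m = 1111 → c = 001001001, weight = 3.
Tally weights:
  weight 0: 1 codewords.
  weight 3: 5 codewords.
  weight 4: 5 codewords.
  weight 5: 2 codewords.
  weight 6: 2 codewords.
  weight 7: 1 codewords.
Minimum distance d = smallest w > 0 with A_w > 0 = 3.
Sanity: Σ A_w = 16 = 2^4 = 16 ✓.


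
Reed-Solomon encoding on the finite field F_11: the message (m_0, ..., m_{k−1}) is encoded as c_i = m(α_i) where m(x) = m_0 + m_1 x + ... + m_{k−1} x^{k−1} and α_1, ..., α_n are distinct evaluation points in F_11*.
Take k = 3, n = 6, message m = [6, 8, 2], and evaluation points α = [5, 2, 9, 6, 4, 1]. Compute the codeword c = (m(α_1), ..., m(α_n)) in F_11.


c = [8, 8, 9, 5, 4, 5]

Message polynomial: m(x) = 6 + 8·x + 2·x^2 (mod 11).
For each evaluation point α_i, compute m(α_i) mod 11:
  α_1 = 5: Horner steps 2 → 7 → 8, so m(5) = 8.
  α_2 = 2: Horner steps 2 → 1 → 8, so m(2) = 8.
  α_3 = 9: Horner steps 2 → 4 → 9, so m(9) = 9.
  α_4 = 6: Horner steps 2 → 9 → 5, so m(6) = 5.
  α_5 = 4: Horner steps 2 → 5 → 4, so m(4) = 4.
  α_6 = 1: Horner steps 2 → 10 → 5, so m(1) = 5.
Codeword c = [8, 8, 9, 5, 4, 5] ∈ F_11^6.


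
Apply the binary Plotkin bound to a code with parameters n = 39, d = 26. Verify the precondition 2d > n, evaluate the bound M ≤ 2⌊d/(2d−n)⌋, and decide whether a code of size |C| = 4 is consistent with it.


Plotkin bound M ≤ 4; given |C| = 4 ≤ bound (satisfied).

Check applicability: 2d = 52, n = 39.
2d − n = 13 > 0, so Plotkin applies.
Compute d/(2d−n) = 26/13 ≈ 2.0000.
⌊d/(2d−n)⌋ = 2.
Plotkin bound: M ≤ 2·2 = 4.
Given |C| = 4, check: satisfied.
This |C| is at the Plotkin bound.


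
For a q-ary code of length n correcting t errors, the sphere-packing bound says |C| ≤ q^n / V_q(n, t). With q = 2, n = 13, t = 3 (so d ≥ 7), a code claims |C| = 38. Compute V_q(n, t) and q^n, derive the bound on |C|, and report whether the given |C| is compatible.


V_q(n, t) = 378, q^n = 8192, Hamming bound = 21, |C| = 38 > bound (violated).

Step 1: Compute V_q(n, t) = Σ_{j=0}^3 C(n, j) (q−1)^j.
  j = 0: C(13,0)·(1)^0 = 1·1 = 1.
  j = 1: C(13,1)·(1)^1 = 13·1 = 13.
  j = 2: C(13,2)·(1)^2 = 78·1 = 78.
  j = 3: C(13,3)·(1)^3 = 286·1 = 286.
  V_q(n, t) = 1 + 13 + 78 + 286 = 378.
Step 2: q^n = 2^13 = 8192.
Step 3: Hamming bound ⌊q^n / V_q(n,t)⌋ = ⌊8192/378⌋ = 21.
Step 4: Compare |C| = 38 to 21: violated.
The claimed |C| lies above the Hamming bound, so no 2-ary code of length 13 with d ≥ 7 can have 38 codewords.


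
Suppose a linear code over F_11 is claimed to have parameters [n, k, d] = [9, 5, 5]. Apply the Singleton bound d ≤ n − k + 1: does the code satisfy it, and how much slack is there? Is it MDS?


Singleton RHS = n − k + 1 = 5, slack = 0, bound satisfied, MDS.

Singleton bound: d ≤ n − k + 1.
Here n = 9, k = 5, so n − k + 1 = 5.
Given d = 5, check d ≤ 5: YES.
Slack = (n − k + 1) − d = 0.
The code is MDS (slack = 0).
Description: the claimed parameters are [9, 5, 5]_11; such a code would be MDS (meets Singleton bound).
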